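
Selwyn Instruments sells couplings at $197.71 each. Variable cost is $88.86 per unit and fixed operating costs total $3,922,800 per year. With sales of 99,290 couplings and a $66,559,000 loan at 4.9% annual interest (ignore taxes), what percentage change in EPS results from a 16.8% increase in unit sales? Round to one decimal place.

At 99,290 units, contribution = 99,290 × $108.85 = $10,807,716.50.
Subtracting fixed costs: EBIT = $10,807,716.50 − $3,922,800 = $6,884,916.50.
Interest = $3,261,391.00, so EBIT − I = $3,623,525.50.
DCL = total CM / (EBIT − I) = $10,807,716.50 / $3,623,525.50 = 2.9827.
EPS therefore changes by 2.9827 × (+16.8%) = +50.1%.

+50.1%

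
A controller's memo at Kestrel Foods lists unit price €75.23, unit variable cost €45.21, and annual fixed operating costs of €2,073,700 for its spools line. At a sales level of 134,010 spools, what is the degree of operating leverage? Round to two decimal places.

2.06

Total contribution margin = 134,010 × €30.02 = €4,022,980.20.
Subtracting fixed costs: EBIT = €4,022,980.20 − €2,073,700 = €1,949,280.20.
So DOL = total CM / EBIT = €4,022,980.20 / €1,949,280.20 = 2.0638.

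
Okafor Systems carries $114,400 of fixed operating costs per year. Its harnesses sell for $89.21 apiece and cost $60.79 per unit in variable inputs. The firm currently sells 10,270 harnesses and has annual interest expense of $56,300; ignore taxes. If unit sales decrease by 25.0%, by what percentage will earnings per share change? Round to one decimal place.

-60.2%

Total contribution margin = 10,270 × $28.42 = $291,873.40.
Operating income = contribution − fixed costs = $291,873.40 − $114,400 = $177,473.40.
After interest of $56,300.00, pre-tax earnings = $121,173.40.
DCL = total CM / (EBIT − I) = $291,873.40 / $121,173.40 = 2.4087.
%ΔEPS = DCL × %ΔSales = 2.4087 × -25.0% = -60.2%.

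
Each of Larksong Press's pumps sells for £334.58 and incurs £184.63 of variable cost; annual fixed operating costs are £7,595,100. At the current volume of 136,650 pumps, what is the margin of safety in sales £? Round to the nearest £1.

£28,773,584

Contribution margin per unit = £334.58 − £184.63 = £149.95. Break-even units = £7,595,100 ÷ £149.95 = 50,650.88; break-even revenue = 50,650.88 × £334.58 = £16,946,772.64.
Current sales = 136,650 × £334.58 = £45,720,357.00.
Margin of safety = £45,720,357.00 − £16,946,772.64 = £28,773,584.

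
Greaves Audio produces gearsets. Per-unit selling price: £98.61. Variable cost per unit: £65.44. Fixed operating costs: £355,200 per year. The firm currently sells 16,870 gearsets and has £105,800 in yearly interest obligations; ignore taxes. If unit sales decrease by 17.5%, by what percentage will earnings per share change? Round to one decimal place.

Total contribution margin = 16,870 × £33.17 = £559,577.90.
Subtracting fixed costs: EBIT = £559,577.90 − £355,200 = £204,377.90.
Interest = £105,800.00, so EBIT − I = £98,577.90.
DCL = total CM / (EBIT − I) = £559,577.90 / £98,577.90 = 5.6765.
%ΔEPS = DCL × %ΔSales = 5.6765 × -17.5% = -99.3%.

-99.3%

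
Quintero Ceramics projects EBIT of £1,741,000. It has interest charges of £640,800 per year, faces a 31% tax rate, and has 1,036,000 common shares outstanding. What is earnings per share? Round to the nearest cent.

Interest = £640,800.00, so EBT = £1,741,000 − £640,800.00 = £1,100,200.00.
After tax at 31%: net income = £1,100,200.00 × 0.69 = £759,138.00.
EPS = £759,138.00 ÷ 1,036,000 = £0.73.

£0.73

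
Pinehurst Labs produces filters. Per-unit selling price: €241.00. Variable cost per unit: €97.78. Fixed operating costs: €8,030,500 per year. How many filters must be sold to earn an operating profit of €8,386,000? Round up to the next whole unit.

114,625 filters

Contribution margin per unit = €241.00 − €97.78 = €143.22.
Units = (FC + target) / CM = (€8,030,500 + €8,386,000) / €143.22 = 114,624.35, so 114,625 filters.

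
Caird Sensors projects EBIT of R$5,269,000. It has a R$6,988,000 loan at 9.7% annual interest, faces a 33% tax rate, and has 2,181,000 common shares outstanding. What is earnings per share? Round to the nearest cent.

Interest = R$677,836.00, so EBT = R$5,269,000 − R$677,836.00 = R$4,591,164.00.
Net income = R$4,591,164.00 × (1 − 0.33) = R$3,076,079.88.
EPS = R$3,076,079.88 ÷ 2,181,000 = R$1.41.

R$1.41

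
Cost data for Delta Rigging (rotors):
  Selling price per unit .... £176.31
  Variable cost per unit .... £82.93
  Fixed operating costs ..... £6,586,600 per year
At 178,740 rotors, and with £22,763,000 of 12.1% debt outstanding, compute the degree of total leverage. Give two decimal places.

Contribution at this volume is 178,740 × £93.38 = £16,690,741.20.
Operating income = contribution − fixed costs = £16,690,741.20 − £6,586,600 = £10,104,141.20. Interest = £2,754,323.00.
DOL = £16,690,741.20 ÷ £10,104,141.20 = 1.6519; DFL = £10,104,141.20 ÷ £7,349,818.20 = 1.3747.
DCL = DOL × DFL = 1.6519 × 1.3747 = 2.2709.

2.27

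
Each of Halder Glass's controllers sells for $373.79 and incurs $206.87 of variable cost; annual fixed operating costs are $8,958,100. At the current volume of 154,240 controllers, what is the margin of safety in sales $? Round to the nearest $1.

Unit CM = price − variable cost = $373.79 − $206.87 = $166.92. Break-even units = $8,958,100 ÷ $166.92 = 53,667.03; break-even revenue = 53,667.03 × $373.79 = $20,060,197.69.
Actual sales revenue = 154,240 × $373.79 = $57,653,369.60.
Margin of safety = $57,653,369.60 − $20,060,197.69 = $37,593,172.

$37,593,172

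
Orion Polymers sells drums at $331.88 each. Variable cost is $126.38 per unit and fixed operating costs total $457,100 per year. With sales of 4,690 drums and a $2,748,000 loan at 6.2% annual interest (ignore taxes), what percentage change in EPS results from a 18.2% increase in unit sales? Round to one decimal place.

Contribution at this volume is 4,690 × $205.50 = $963,795.00.
Operating income = contribution − fixed costs = $963,795.00 − $457,100 = $506,695.00.
After interest of $170,376.00, pre-tax earnings = $336,319.00.
DCL = total CM / (EBIT − I) = $963,795.00 / $336,319.00 = 2.8657.
%ΔEPS = DCL × %ΔSales = 2.8657 × +18.2% = +52.2%.

+52.2%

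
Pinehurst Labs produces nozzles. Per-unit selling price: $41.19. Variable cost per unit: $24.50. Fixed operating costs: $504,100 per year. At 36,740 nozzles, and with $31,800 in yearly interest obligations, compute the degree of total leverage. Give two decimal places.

7.93

Total contribution margin = 36,740 × $16.69 = $613,190.60.
EBIT = $613,190.60 − $504,100 = $109,090.60. Interest = $31,800.00.
DOL = $613,190.60 ÷ $109,090.60 = 5.6209; DFL = $109,090.60 ÷ $77,290.60 = 1.4114.
Combined leverage = 5.6209 × 1.4114 = 7.9333.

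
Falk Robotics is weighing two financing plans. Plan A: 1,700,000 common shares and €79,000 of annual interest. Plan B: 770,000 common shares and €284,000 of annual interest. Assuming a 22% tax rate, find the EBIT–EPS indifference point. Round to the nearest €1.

€453,731

At indifference, (EBIT − 79,000)(1 − t)/1,700,000 = (EBIT − 284,000)(1 − t)/770,000.
The (1 − t) factor cancels: (EBIT − 79,000) × 770,000 = (EBIT − 284,000) × 1,700,000.
EBIT × (1,700,000 − 770,000) = 284,000 × 1,700,000 − 79,000 × 770,000 = 421,970,000,000, so EBIT = 421,970,000,000 ÷ 930,000 = 453,731.18.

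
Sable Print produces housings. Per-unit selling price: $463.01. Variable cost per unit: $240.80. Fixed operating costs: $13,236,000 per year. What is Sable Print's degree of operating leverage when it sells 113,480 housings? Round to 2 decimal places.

Total contribution margin = 113,480 × $222.21 = $25,216,390.80.
Subtracting fixed costs: EBIT = $25,216,390.80 − $13,236,000 = $11,980,390.80.
So DOL = total CM / EBIT = $25,216,390.80 / $11,980,390.80 = 2.1048.

2.10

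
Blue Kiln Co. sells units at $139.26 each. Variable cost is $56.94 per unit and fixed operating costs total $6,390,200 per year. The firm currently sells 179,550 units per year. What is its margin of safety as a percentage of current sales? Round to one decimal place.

Contribution margin per unit = $139.26 − $56.94 = $82.32. Break-even units = $6,390,200 ÷ $82.32 = 77,626.34; break-even revenue = 77,626.34 × $139.26 = $10,810,243.59.
Current sales = 179,550 × $139.26 = $25,004,133.00.
Margin of safety = ($25,004,133.00 − $10,810,243.59) ÷ $25,004,133.00 = 56.8%.

56.8%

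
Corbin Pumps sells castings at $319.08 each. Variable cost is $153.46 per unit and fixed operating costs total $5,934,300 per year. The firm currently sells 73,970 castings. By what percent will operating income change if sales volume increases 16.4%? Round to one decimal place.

+31.8%

Total contribution margin = 73,970 × $165.62 = $12,250,911.40.
EBIT = $12,250,911.40 − $5,934,300 = $6,316,611.40.
Degree of operating leverage = $12,250,911.40 / $6,316,611.40 = 1.9395.
%ΔEBIT = DOL × %ΔSales = 1.9395 × +16.4% = +31.8%.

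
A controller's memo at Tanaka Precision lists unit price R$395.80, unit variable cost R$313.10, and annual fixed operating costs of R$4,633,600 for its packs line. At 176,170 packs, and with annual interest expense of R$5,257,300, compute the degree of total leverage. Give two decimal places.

Contribution at this volume is 176,170 × R$82.70 = R$14,569,259.00.
Operating income = contribution − fixed costs = R$14,569,259.00 − R$4,633,600 = R$9,935,659.00. Interest = R$5,257,300.00.
DOL = R$14,569,259.00 ÷ R$9,935,659.00 = 1.4664; DFL = R$9,935,659.00 ÷ R$4,678,359.00 = 2.1237.
DCL = DOL × DFL = 1.4664 × 2.1237 = 3.1142.

3.11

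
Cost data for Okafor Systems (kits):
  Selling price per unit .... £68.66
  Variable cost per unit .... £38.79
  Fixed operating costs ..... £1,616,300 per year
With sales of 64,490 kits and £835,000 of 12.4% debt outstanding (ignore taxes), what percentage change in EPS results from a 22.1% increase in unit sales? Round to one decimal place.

+206.2%

At 64,490 units, contribution = 64,490 × £29.87 = £1,926,316.30.
EBIT = £1,926,316.30 − £1,616,300 = £310,016.30.
After interest of £103,540.00, pre-tax earnings = £206,476.30.
DCL = total CM / (EBIT − I) = £1,926,316.30 / £206,476.30 = 9.3295.
%ΔEPS = DCL × %ΔSales = 9.3295 × +22.1% = +206.2%.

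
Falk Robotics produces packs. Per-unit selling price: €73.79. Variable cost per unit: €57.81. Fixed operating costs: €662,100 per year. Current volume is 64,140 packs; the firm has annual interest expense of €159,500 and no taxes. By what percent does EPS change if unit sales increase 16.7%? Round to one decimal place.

At 64,140 units, contribution = 64,140 × €15.98 = €1,024,957.20.
Operating income = contribution − fixed costs = €1,024,957.20 − €662,100 = €362,857.20.
Interest = €159,500.00, so EBIT − I = €203,357.20.
Degree of combined leverage = contribution ÷ (EBIT − I) = €1,024,957.20 ÷ €203,357.20 = 5.0402.
EPS therefore changes by 5.0402 × (+16.7%) = +84.2%.

+84.2%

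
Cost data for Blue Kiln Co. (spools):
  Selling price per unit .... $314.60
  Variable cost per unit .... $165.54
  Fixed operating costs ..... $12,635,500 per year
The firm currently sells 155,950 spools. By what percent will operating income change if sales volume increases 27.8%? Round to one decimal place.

+60.9%

At 155,950 units, contribution = 155,950 × $149.06 = $23,245,907.00.
Operating income = contribution − fixed costs = $23,245,907.00 − $12,635,500 = $10,610,407.00.
Degree of operating leverage = $23,245,907.00 / $10,610,407.00 = 2.1909.
So EBIT moves 2.1909 × (+27.8%) = +60.9%.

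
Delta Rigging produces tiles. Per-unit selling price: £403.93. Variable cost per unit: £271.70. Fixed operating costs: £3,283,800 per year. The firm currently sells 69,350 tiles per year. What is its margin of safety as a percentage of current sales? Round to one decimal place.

Each unit contributes £403.93 − £271.70 = £132.23. Break-even units = £3,283,800 ÷ £132.23 = 24,834.00; break-even revenue = 24,834.00 × £403.93 = £10,031,198.17.
Current sales = 69,350 × £403.93 = £28,012,545.50.
Margin of safety = (£28,012,545.50 − £10,031,198.17) ÷ £28,012,545.50 = 64.2%.

64.2%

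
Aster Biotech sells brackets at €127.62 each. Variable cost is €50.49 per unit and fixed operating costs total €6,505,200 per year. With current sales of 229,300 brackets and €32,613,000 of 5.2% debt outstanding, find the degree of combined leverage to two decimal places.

Contribution at this volume is 229,300 × €77.13 = €17,685,909.00.
Operating income = contribution − fixed costs = €17,685,909.00 − €6,505,200 = €11,180,709.00. Interest = €1,695,876.00, so EBIT − I = €9,484,833.00.
DCL = contribution ÷ (EBIT − I) = €17,685,909.00 ÷ €9,484,833.00 = 1.8647.

1.86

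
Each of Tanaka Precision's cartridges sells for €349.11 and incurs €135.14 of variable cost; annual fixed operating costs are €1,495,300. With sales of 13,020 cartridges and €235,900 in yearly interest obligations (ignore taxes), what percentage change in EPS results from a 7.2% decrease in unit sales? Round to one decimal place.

Total contribution margin = 13,020 × €213.97 = €2,785,889.40.
Subtracting fixed costs: EBIT = €2,785,889.40 − €1,495,300 = €1,290,589.40.
After interest of €235,900.00, pre-tax earnings = €1,054,689.40.
Degree of combined leverage = contribution ÷ (EBIT − I) = €2,785,889.40 ÷ €1,054,689.40 = 2.6414.
EPS therefore changes by 2.6414 × (-7.2%) = -19.0%.

-19.0%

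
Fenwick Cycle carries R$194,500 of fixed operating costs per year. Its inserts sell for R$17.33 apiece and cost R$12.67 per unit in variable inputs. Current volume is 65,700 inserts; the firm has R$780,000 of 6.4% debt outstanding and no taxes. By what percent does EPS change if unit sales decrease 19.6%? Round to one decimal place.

Total contribution margin = 65,700 × R$4.66 = R$306,162.00.
Operating income = contribution − fixed costs = R$306,162.00 − R$194,500 = R$111,662.00.
Interest = R$49,920.00, so EBIT − I = R$61,742.00.
Degree of combined leverage = contribution ÷ (EBIT − I) = R$306,162.00 ÷ R$61,742.00 = 4.9587.
%ΔEPS = DCL × %ΔSales = 4.9587 × -19.6% = -97.2%.

-97.2%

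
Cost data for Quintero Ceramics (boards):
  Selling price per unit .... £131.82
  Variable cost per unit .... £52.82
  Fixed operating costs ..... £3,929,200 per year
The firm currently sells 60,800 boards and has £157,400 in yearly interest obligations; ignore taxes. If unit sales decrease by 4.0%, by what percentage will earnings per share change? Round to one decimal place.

Contribution at this volume is 60,800 × £79.00 = £4,803,200.00.
EBIT = £4,803,200.00 − £3,929,200 = £874,000.00.
Interest = £157,400.00, so EBIT − I = £716,600.00.
Degree of combined leverage = contribution ÷ (EBIT − I) = £4,803,200.00 ÷ £716,600.00 = 6.7028.
EPS therefore changes by 6.7028 × (-4.0%) = -26.8%.

-26.8%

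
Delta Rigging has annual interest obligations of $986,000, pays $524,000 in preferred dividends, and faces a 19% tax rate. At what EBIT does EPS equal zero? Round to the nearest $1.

Preferred dividends are paid after tax, so their pre-tax equivalent is $524,000 ÷ (1 − 0.19) = $646,913.58.
Financial break-even EBIT = interest + D_p ÷ (1 − t) = $986,000 + $646,913.58 = $1,632,913.58.

$1,632,914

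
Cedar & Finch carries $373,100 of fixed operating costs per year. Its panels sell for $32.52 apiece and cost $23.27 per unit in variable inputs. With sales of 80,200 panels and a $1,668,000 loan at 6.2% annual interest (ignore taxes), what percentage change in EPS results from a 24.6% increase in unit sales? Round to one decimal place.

At 80,200 units, contribution = 80,200 × $9.25 = $741,850.00.
EBIT = $741,850.00 − $373,100 = $368,750.00.
After interest of $103,416.00, pre-tax earnings = $265,334.00.
Degree of combined leverage = contribution ÷ (EBIT − I) = $741,850.00 ÷ $265,334.00 = 2.7959.
%ΔEPS = DCL × %ΔSales = 2.7959 × +24.6% = +68.8%.

+68.8%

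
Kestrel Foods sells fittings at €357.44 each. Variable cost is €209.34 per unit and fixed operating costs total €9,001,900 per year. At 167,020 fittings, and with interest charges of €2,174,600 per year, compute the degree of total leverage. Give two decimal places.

Total contribution margin = 167,020 × €148.10 = €24,735,662.00.
EBIT = €24,735,662.00 − €9,001,900 = €15,733,762.00. Interest = €2,174,600.00, so EBIT − I = €13,559,162.00.
Degree of total leverage = total CM / (EBIT − interest) = €24,735,662.00 / €13,559,162.00 = 1.8243.

1.82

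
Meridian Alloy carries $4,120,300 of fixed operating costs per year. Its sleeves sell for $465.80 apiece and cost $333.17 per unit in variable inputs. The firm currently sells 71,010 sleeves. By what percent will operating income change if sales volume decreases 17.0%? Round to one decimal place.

At 71,010 units, contribution = 71,010 × $132.63 = $9,418,056.30.
Operating income = contribution − fixed costs = $9,418,056.30 − $4,120,300 = $5,297,756.30.
Degree of operating leverage = $9,418,056.30 / $5,297,756.30 = 1.7777.
%ΔEBIT = DOL × %ΔSales = 1.7777 × -17.0% = -30.2%.

-30.2%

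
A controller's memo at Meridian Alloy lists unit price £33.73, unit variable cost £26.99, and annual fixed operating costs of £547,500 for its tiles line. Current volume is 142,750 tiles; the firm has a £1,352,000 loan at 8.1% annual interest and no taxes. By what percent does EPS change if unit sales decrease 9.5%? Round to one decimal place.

Contribution at this volume is 142,750 × £6.74 = £962,135.00.
Subtracting fixed costs: EBIT = £962,135.00 − £547,500 = £414,635.00.
Interest = £109,512.00, so EBIT − I = £305,123.00.
Degree of combined leverage = contribution ÷ (EBIT − I) = £962,135.00 ÷ £305,123.00 = 3.1533.
%ΔEPS = DCL × %ΔSales = 3.1533 × -9.5% = -30.0%.

-30.0%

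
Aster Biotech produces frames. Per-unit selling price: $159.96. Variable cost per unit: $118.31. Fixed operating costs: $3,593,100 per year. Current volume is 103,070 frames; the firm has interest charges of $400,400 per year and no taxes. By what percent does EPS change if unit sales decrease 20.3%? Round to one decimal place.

-291.1%

Contribution at this volume is 103,070 × $41.65 = $4,292,865.50.
Operating income = contribution − fixed costs = $4,292,865.50 − $3,593,100 = $699,765.50.
Interest = $400,400.00, so EBIT − I = $299,365.50.
DCL = total CM / (EBIT − I) = $4,292,865.50 / $299,365.50 = 14.3399.
%ΔEPS = DCL × %ΔSales = 14.3399 × -20.3% = -291.1%.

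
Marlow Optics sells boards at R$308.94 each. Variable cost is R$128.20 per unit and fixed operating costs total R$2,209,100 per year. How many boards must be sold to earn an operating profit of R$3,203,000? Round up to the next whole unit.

29,945 boards

Each unit contributes R$308.94 − R$128.20 = R$180.74.
Units = (FC + target) / CM = (R$2,209,100 + R$3,203,000) / R$180.74 = 29,944.12, so 29,945 boards.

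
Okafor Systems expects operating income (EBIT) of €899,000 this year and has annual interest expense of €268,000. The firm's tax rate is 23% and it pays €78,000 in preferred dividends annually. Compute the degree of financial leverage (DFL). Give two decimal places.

1.70

Interest = €268,000.00.
Pre-tax preferred-dividend burden = €78,000 ÷ (1 − 0.23) = €101,298.70.
DFL = EBIT ÷ [EBIT − I − D_p/(1−t)] = €899,000 ÷ [€899,000 − €268,000.00 − €101,298.70] = €899,000 ÷ €529,701.30 = 1.6972.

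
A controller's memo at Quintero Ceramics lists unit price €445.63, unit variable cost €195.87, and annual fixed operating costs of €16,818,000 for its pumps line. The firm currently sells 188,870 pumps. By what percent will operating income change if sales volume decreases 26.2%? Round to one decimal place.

-40.7%

At 188,870 units, contribution = 188,870 × €249.76 = €47,172,171.20.
Subtracting fixed costs: EBIT = €47,172,171.20 − €16,818,000 = €30,354,171.20.
Degree of operating leverage = €47,172,171.20 / €30,354,171.20 = 1.5541.
Operating income changes by 1.5541 × -26.2% = -40.7%.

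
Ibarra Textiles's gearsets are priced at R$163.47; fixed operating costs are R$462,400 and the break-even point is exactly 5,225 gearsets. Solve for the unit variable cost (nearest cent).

Contribution per unit must be FC / Q = R$462,400 / 5,225 = R$88.4976.
Hence VC = price − CM = R$163.47 − R$88.4976 = R$74.97.

R$74.97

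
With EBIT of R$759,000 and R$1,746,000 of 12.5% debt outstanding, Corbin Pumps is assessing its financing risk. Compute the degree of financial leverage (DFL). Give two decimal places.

Interest = R$218,250.00.
DFL = EBIT ÷ (EBIT − I) = R$759,000 ÷ (R$759,000 − R$218,250.00) = R$759,000 ÷ R$540,750.00 = 1.4036.

1.40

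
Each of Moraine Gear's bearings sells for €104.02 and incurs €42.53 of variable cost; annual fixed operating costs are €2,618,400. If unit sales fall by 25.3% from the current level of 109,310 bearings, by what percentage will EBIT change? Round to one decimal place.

At 109,310 units, contribution = 109,310 × €61.49 = €6,721,471.90.
EBIT = €6,721,471.90 − €2,618,400 = €4,103,071.90.
DOL = contribution ÷ EBIT = €6,721,471.90 ÷ €4,103,071.90 = 1.6382.
%ΔEBIT = DOL × %ΔSales = 1.6382 × -25.3% = -41.4%.

-41.4%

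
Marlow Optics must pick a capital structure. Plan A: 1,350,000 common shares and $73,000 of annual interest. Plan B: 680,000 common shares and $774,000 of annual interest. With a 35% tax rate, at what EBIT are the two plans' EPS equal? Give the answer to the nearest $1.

$1,485,463

At indifference, (EBIT − 73,000)(1 − t)/1,350,000 = (EBIT − 774,000)(1 − t)/680,000.
The (1 − t) factor cancels: (EBIT − 73,000) × 680,000 = (EBIT − 774,000) × 1,350,000.
EBIT × (1,350,000 − 680,000) = 774,000 × 1,350,000 − 73,000 × 680,000 = 995,260,000,000, so EBIT = 995,260,000,000 ÷ 670,000 = 1,485,462.69.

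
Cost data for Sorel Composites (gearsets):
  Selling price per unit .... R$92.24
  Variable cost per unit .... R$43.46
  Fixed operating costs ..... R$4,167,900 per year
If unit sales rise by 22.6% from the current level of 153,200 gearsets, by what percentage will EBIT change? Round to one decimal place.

At 153,200 units, contribution = 153,200 × R$48.78 = R$7,473,096.00.
EBIT = R$7,473,096.00 − R$4,167,900 = R$3,305,196.00.
DOL = contribution ÷ EBIT = R$7,473,096.00 ÷ R$3,305,196.00 = 2.2610.
Operating income changes by 2.2610 × +22.6% = +51.1%.

+51.1%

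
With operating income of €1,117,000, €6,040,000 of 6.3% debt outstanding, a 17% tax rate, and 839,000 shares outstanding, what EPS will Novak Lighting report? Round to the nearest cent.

€0.73

Pre-tax income = €1,117,000 − €380,520.00 = €736,480.00.
Net income = €736,480.00 × (1 − 0.17) = €611,278.40.
Per share: €611,278.40 / 839,000 shares = €0.73.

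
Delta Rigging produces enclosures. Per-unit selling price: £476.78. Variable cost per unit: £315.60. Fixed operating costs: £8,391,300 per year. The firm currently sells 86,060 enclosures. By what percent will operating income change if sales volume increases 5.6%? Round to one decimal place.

Contribution at this volume is 86,060 × £161.18 = £13,871,150.80.
Operating income = contribution − fixed costs = £13,871,150.80 − £8,391,300 = £5,479,850.80.
DOL = contribution ÷ EBIT = £13,871,150.80 ÷ £5,479,850.80 = 2.5313.
Operating income changes by 2.5313 × +5.6% = +14.2%.

+14.2%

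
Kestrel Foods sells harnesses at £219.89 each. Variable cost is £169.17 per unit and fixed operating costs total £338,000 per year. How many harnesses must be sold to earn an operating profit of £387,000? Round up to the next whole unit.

Unit CM = price − variable cost = £219.89 − £169.17 = £50.72.
Units = (FC + target) / CM = (£338,000 + £387,000) / £50.72 = 14,294.16, so 14,295 harnesses.

14,295 harnesses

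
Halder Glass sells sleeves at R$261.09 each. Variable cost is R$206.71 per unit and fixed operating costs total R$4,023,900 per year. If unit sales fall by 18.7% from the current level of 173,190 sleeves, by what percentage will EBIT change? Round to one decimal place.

-32.6%

Contribution at this volume is 173,190 × R$54.38 = R$9,418,072.20.
Subtracting fixed costs: EBIT = R$9,418,072.20 − R$4,023,900 = R$5,394,172.20.
DOL = contribution ÷ EBIT = R$9,418,072.20 ÷ R$5,394,172.20 = 1.7460.
So EBIT moves 1.7460 × (-18.7%) = -32.6%.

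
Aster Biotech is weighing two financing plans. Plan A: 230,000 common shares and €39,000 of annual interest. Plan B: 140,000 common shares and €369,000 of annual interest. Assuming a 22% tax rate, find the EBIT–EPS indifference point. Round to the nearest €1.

Set EPS_A = EPS_B: (EBIT − €39,000)(1 − 0.22) ÷ 230,000 = (EBIT − €369,000)(1 − 0.22) ÷ 140,000.
The (1 − t) factor cancels: (EBIT − 39,000) × 140,000 = (EBIT − 369,000) × 230,000.
EBIT × (230,000 − 140,000) = 369,000 × 230,000 − 39,000 × 140,000 = 79,410,000,000, so EBIT = 79,410,000,000 ÷ 90,000 = 882,333.33.

€882,333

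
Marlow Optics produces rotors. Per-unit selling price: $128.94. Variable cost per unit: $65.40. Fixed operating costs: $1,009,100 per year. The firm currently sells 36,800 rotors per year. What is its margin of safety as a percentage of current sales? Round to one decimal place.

56.8%

Contribution margin per unit = $128.94 − $65.40 = $63.54. Break-even units = $1,009,100 ÷ $63.54 = 15,881.33; break-even revenue = 15,881.33 × $128.94 = $2,047,739.28.
Actual sales revenue = 36,800 × $128.94 = $4,744,992.00.
Margin of safety = ($4,744,992.00 − $2,047,739.28) ÷ $4,744,992.00 = 56.8%.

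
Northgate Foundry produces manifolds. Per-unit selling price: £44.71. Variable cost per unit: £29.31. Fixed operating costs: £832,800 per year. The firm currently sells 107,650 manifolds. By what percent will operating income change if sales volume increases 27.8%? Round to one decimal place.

Contribution at this volume is 107,650 × £15.40 = £1,657,810.00.
Subtracting fixed costs: EBIT = £1,657,810.00 − £832,800 = £825,010.00.
So DOL = total CM / EBIT = £1,657,810.00 / £825,010.00 = 2.0094.
%ΔEBIT = DOL × %ΔSales = 2.0094 × +27.8% = +55.9%.

+55.9%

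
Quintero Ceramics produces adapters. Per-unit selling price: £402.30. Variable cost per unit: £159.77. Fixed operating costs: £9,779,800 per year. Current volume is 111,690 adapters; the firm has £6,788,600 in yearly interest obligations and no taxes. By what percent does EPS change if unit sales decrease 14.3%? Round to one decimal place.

-36.8%

At 111,690 units, contribution = 111,690 × £242.53 = £27,088,175.70.
EBIT = £27,088,175.70 − £9,779,800 = £17,308,375.70.
Interest = £6,788,600.00, so EBIT − I = £10,519,775.70.
Degree of combined leverage = contribution ÷ (EBIT − I) = £27,088,175.70 ÷ £10,519,775.70 = 2.5750.
EPS therefore changes by 2.5750 × (-14.3%) = -36.8%.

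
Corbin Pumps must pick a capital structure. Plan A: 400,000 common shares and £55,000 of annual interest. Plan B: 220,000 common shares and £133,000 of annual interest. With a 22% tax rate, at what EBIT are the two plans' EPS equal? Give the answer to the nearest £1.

Set EPS_A = EPS_B: (EBIT − £55,000)(1 − 0.22) ÷ 400,000 = (EBIT − £133,000)(1 − 0.22) ÷ 220,000.
Cancelling (1 − t) and cross-multiplying: 220,000·(EBIT − 55,000) = 400,000·(EBIT − 133,000).
Solving, EBIT = (133,000·400,000 − 55,000·220,000) / (400,000 − 220,000) = 41,100,000,000 / 180,000 = 228,333.33.

£228,333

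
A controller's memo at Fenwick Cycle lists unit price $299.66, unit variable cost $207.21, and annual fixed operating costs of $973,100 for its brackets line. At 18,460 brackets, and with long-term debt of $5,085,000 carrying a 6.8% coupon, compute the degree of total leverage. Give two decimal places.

At 18,460 units, contribution = 18,460 × $92.45 = $1,706,627.00.
Operating income = contribution − fixed costs = $1,706,627.00 − $973,100 = $733,527.00. Interest = $345,780.00, so EBIT − I = $387,747.00.
Degree of total leverage = total CM / (EBIT − interest) = $1,706,627.00 / $387,747.00 = 4.4014.

4.40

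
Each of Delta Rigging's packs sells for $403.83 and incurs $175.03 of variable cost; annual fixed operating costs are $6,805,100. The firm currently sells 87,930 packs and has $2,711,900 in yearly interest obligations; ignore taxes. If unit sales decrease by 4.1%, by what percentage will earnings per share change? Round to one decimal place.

Total contribution margin = 87,930 × $228.80 = $20,118,384.00.
Operating income = contribution − fixed costs = $20,118,384.00 − $6,805,100 = $13,313,284.00.
Interest = $2,711,900.00, so EBIT − I = $10,601,384.00.
DCL = total CM / (EBIT − I) = $20,118,384.00 / $10,601,384.00 = 1.8977.
%ΔEPS = DCL × %ΔSales = 1.8977 × -4.1% = -7.8%.

-7.8%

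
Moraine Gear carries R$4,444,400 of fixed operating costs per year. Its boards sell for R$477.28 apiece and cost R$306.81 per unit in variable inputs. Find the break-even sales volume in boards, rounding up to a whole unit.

26,072 boards

Unit CM = price − variable cost = R$477.28 − R$306.81 = R$170.47.
Units to break even: R$4,444,400 ÷ R$170.47 = 26,071.45, rounded up to 26,072.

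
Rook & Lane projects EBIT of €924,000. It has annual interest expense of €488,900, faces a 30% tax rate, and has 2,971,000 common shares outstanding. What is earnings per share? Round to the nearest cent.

€0.10

Interest = €488,900.00, so EBT = €924,000 − €488,900.00 = €435,100.00.
After tax at 30%: net income = €435,100.00 × 0.70 = €304,570.00.
Per share: €304,570.00 / 2,971,000 shares = €0.10.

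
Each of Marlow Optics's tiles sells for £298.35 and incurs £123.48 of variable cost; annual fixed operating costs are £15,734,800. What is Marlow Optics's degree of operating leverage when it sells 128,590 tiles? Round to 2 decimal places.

3.33

Total contribution margin = 128,590 × £174.87 = £22,486,533.30.
EBIT = £22,486,533.30 − £15,734,800 = £6,751,733.30.
DOL = contribution ÷ EBIT = £22,486,533.30 ÷ £6,751,733.30 = 3.3305.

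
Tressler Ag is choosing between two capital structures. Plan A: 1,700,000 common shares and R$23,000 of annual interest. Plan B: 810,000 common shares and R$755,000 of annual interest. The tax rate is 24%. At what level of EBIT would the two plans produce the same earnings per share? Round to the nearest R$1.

At indifference, (EBIT − 23,000)(1 − t)/1,700,000 = (EBIT − 755,000)(1 − t)/810,000.
The (1 − t) factor cancels: (EBIT − 23,000) × 810,000 = (EBIT − 755,000) × 1,700,000.
Solving, EBIT = (755,000·1,700,000 − 23,000·810,000) / (1,700,000 − 810,000) = 1,264,870,000,000 / 890,000 = 1,421,202.25.

R$1,421,202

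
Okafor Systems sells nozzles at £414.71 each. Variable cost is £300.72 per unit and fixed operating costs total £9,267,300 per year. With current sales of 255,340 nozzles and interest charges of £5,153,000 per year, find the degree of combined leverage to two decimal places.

1.98

Contribution at this volume is 255,340 × £113.99 = £29,106,206.60.
Subtracting fixed costs: EBIT = £29,106,206.60 − £9,267,300 = £19,838,906.60. Interest = £5,153,000.00.
DOL = £29,106,206.60 ÷ £19,838,906.60 = 1.4671; DFL = £19,838,906.60 ÷ £14,685,906.60 = 1.3509.
DCL = DOL × DFL = 1.4671 × 1.3509 = 1.9819.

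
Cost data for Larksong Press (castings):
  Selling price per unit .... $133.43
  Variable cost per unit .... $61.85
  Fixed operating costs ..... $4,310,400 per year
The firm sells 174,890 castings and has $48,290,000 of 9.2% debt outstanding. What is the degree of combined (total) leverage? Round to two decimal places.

3.32

At 174,890 units, contribution = 174,890 × $71.58 = $12,518,626.20.
Subtracting fixed costs: EBIT = $12,518,626.20 − $4,310,400 = $8,208,226.20. Interest = $4,442,680.00, so EBIT − I = $3,765,546.20.
Degree of total leverage = total CM / (EBIT − interest) = $12,518,626.20 / $3,765,546.20 = 3.3245.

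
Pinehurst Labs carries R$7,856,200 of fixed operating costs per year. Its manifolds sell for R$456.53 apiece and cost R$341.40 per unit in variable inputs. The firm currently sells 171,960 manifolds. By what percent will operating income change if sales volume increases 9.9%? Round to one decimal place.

At 171,960 units, contribution = 171,960 × R$115.13 = R$19,797,754.80.
Operating income = contribution − fixed costs = R$19,797,754.80 − R$7,856,200 = R$11,941,554.80.
So DOL = total CM / EBIT = R$19,797,754.80 / R$11,941,554.80 = 1.6579.
%ΔEBIT = DOL × %ΔSales = 1.6579 × +9.9% = +16.4%.

+16.4%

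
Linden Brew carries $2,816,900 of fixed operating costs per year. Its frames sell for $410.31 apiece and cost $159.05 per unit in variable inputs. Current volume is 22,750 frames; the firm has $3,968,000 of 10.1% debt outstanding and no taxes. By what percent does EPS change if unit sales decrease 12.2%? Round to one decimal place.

-27.9%

Contribution at this volume is 22,750 × $251.26 = $5,716,165.00.
Operating income = contribution − fixed costs = $5,716,165.00 − $2,816,900 = $2,899,265.00.
Interest = $400,768.00, so EBIT − I = $2,498,497.00.
Degree of combined leverage = contribution ÷ (EBIT − I) = $5,716,165.00 ÷ $2,498,497.00 = 2.2878.
EPS therefore changes by 2.2878 × (-12.2%) = -27.9%.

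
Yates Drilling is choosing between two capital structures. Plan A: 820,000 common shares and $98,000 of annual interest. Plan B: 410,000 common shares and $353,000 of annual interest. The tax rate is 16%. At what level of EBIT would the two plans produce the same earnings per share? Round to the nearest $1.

$608,000

Set EPS_A = EPS_B: (EBIT − $98,000)(1 − 0.16) ÷ 820,000 = (EBIT − $353,000)(1 − 0.16) ÷ 410,000.
Cancelling (1 − t) and cross-multiplying: 410,000·(EBIT − 98,000) = 820,000·(EBIT − 353,000).
Solving, EBIT = (353,000·820,000 − 98,000·410,000) / (820,000 − 410,000) = 249,280,000,000 / 410,000 = 608,000.00.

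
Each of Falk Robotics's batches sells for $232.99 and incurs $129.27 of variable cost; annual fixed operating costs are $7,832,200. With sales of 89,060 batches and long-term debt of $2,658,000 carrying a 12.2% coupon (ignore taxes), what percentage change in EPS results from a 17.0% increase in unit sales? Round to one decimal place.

+145.3%

Contribution at this volume is 89,060 × $103.72 = $9,237,303.20.
Operating income = contribution − fixed costs = $9,237,303.20 − $7,832,200 = $1,405,103.20.
Interest = $324,276.00, so EBIT − I = $1,080,827.20.
DCL = total CM / (EBIT − I) = $9,237,303.20 / $1,080,827.20 = 8.5465.
EPS therefore changes by 8.5465 × (+17.0%) = +145.3%.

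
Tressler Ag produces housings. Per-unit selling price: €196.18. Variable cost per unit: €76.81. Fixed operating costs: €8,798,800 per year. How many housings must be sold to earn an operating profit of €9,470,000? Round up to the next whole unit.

153,044 housings

Unit CM = price − variable cost = €196.18 − €76.81 = €119.37.
Need Q such that Q × €119.37 − €8,798,800 = €9,470,000, i.e. Q = €18,268,800 / €119.37 = 153,043.48 → 153,044.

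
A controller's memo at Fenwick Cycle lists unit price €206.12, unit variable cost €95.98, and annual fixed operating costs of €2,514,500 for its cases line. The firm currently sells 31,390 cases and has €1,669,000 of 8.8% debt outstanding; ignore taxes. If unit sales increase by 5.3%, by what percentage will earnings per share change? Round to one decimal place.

At 31,390 units, contribution = 31,390 × €110.14 = €3,457,294.60.
Subtracting fixed costs: EBIT = €3,457,294.60 − €2,514,500 = €942,794.60.
After interest of €146,872.00, pre-tax earnings = €795,922.60.
Degree of combined leverage = contribution ÷ (EBIT − I) = €3,457,294.60 ÷ €795,922.60 = 4.3438.
%ΔEPS = DCL × %ΔSales = 4.3438 × +5.3% = +23.0%.

+23.0%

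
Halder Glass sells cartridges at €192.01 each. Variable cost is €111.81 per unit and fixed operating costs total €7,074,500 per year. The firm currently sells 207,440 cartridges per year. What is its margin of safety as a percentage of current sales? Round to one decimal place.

57.5%

Contribution margin per unit = €192.01 − €111.81 = €80.20. Break-even units = €7,074,500 ÷ €80.20 = 88,210.72; break-even revenue = 88,210.72 × €192.01 = €16,937,340.96.
Actual sales revenue = 207,440 × €192.01 = €39,830,554.40.
Margin of safety = (€39,830,554.40 − €16,937,340.96) ÷ €39,830,554.40 = 57.5%.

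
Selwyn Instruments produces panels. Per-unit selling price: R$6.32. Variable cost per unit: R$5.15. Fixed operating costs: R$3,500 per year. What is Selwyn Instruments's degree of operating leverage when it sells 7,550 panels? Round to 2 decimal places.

1.66

At 7,550 units, contribution = 7,550 × R$1.17 = R$8,833.50.
EBIT = R$8,833.50 − R$3,500 = R$5,333.50.
Degree of operating leverage = R$8,833.50 / R$5,333.50 = 1.6562.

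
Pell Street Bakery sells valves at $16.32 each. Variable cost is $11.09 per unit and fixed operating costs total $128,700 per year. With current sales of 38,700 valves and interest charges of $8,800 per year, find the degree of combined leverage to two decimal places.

At 38,700 units, contribution = 38,700 × $5.23 = $202,401.00.
EBIT = $202,401.00 − $128,700 = $73,701.00. Interest = $8,800.00.
DOL = $202,401.00 ÷ $73,701.00 = 2.7462; DFL = $73,701.00 ÷ $64,901.00 = 1.1356.
DCL = DOL × DFL = 2.7462 × 1.1356 = 3.1186.

3.12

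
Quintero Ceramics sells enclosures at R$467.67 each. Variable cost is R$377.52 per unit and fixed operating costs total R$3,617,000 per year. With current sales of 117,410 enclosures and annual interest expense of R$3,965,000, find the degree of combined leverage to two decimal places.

3.53

Contribution at this volume is 117,410 × R$90.15 = R$10,584,511.50.
Subtracting fixed costs: EBIT = R$10,584,511.50 − R$3,617,000 = R$6,967,511.50. Interest = R$3,965,000.00.
DOL = R$10,584,511.50 ÷ R$6,967,511.50 = 1.5191; DFL = R$6,967,511.50 ÷ R$3,002,511.50 = 2.3206.
Combined leverage = 1.5191 × 2.3206 = 3.5252.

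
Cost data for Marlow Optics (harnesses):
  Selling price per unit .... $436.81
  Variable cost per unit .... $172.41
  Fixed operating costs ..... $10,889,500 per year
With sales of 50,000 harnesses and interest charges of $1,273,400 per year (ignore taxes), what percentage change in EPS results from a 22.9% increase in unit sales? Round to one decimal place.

Contribution at this volume is 50,000 × $264.40 = $13,220,000.00.
Subtracting fixed costs: EBIT = $13,220,000.00 − $10,889,500 = $2,330,500.00.
Interest = $1,273,400.00, so EBIT − I = $1,057,100.00.
Degree of combined leverage = contribution ÷ (EBIT − I) = $13,220,000.00 ÷ $1,057,100.00 = 12.5059.
%ΔEPS = DCL × %ΔSales = 12.5059 × +22.9% = +286.4%.

+286.4%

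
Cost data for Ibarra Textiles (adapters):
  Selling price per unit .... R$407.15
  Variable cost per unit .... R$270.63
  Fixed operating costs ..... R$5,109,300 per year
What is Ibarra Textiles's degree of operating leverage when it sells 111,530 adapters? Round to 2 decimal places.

At 111,530 units, contribution = 111,530 × R$136.52 = R$15,226,075.60.
Operating income = contribution − fixed costs = R$15,226,075.60 − R$5,109,300 = R$10,116,775.60.
DOL = contribution ÷ EBIT = R$15,226,075.60 ÷ R$10,116,775.60 = 1.5050.

1.51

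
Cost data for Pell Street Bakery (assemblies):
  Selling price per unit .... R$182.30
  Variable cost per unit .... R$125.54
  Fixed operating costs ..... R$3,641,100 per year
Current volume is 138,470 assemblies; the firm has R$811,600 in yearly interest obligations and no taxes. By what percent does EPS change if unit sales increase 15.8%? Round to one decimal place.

+36.5%

At 138,470 units, contribution = 138,470 × R$56.76 = R$7,859,557.20.
EBIT = R$7,859,557.20 − R$3,641,100 = R$4,218,457.20.
After interest of R$811,600.00, pre-tax earnings = R$3,406,857.20.
Degree of combined leverage = contribution ÷ (EBIT − I) = R$7,859,557.20 ÷ R$3,406,857.20 = 2.3070.
%ΔEPS = DCL × %ΔSales = 2.3070 × +15.8% = +36.5%.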